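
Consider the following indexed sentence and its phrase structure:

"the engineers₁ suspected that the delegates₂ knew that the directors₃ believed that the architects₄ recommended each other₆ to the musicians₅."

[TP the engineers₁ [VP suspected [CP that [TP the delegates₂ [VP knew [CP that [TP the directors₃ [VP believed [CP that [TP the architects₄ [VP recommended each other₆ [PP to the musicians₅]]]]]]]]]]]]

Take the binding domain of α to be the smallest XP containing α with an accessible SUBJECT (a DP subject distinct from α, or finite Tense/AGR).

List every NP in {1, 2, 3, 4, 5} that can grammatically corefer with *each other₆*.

*each other* is an anaphor, so Principle A applies: it must be bound in its binding domain.
Binding domain of *each other₆*: the embedded TP, whose subject is the architects₄.
*the engineers₁* c-commands the anaphor but is outside its binding domain → cannot satisfy Principle A.
*the delegates₂* c-commands the anaphor but is outside its binding domain → cannot satisfy Principle A.
*the directors₃* c-commands the anaphor but is outside its binding domain → cannot satisfy Principle A.
*the architects₄* c-commands the anaphor within its binding domain → licit binder.
*the musicians₅* does not c-command the anaphor → cannot bind it.

{4}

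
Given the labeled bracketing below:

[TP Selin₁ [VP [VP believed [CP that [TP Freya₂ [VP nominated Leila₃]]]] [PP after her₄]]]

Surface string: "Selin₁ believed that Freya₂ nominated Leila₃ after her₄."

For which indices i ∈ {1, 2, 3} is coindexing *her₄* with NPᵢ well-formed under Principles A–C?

*her* is a pronoun, so Principle B applies: it must be free in its binding domain.
Binding domain of *her₄*: the matrix TP, whose subject is Selin₁.
*Selin₁* c-commands the pronoun within its binding domain → coindexation would violate Principle B.
*Freya₂* and the pronoun do not c-command one another → neither Principle B nor Principle C is at stake; coindexation permitted.
*Leila₃* and the pronoun do not c-command one another → neither Principle B nor Principle C is at stake; coindexation permitted.

{2, 3}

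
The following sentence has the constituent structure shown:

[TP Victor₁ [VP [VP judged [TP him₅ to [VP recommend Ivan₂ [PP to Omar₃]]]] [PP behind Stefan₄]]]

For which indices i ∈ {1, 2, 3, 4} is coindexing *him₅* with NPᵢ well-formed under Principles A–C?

*him* is a pronoun, so Principle B applies: it must be free in its binding domain.
Binding domain of *him₅*: the matrix TP, whose subject is Victor₁.
*Victor₁* c-commands the pronoun within its binding domain → coindexation would violate Principle B.
*Ivan₂*: the pronoun c-commands this R-expression → coindexation would violate Principle C on *Ivan₂*.
*Omar₃*: the pronoun c-commands this R-expression → coindexation would violate Principle C on *Omar₃*.
*Stefan₄* and the pronoun do not c-command one another → neither Principle B nor Principle C is at stake; coindexation permitted.

{4}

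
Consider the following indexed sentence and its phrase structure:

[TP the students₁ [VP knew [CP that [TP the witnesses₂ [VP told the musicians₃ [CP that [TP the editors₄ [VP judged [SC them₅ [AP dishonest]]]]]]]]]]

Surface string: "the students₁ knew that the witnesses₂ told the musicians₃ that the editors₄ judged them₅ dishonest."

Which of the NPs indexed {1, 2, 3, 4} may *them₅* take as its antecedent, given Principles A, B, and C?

{1, 2, 3}

*them* is a pronoun, so Principle B applies: it must be free in its binding domain.
Binding domain of *them₅*: the embedded TP, whose subject is the editors₄.
*the students₁* c-commands the pronoun but from outside its binding domain, and is not c-commanded by it → coindexation permitted.
*the witnesses₂* c-commands the pronoun but from outside its binding domain, and is not c-commanded by it → coindexation permitted.
*the musicians₃* c-commands the pronoun but from outside its binding domain, and is not c-commanded by it → coindexation permitted.
*the editors₄* c-commands the pronoun within its binding domain → coindexation would violate Principle B.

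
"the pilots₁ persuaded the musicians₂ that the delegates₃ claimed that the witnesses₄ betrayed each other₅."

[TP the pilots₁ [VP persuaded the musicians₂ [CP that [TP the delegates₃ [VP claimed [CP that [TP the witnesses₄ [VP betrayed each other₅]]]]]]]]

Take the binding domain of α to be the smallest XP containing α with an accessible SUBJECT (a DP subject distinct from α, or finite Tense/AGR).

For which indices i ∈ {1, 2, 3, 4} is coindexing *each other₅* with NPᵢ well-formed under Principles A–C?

*each other* is an anaphor, so Principle A applies: it must be bound in its binding domain.
Binding domain of *each other₅*: the embedded TP, whose subject is the witnesses₄.
*the pilots₁* c-commands the anaphor but is outside its binding domain → cannot satisfy Principle A.
*the musicians₂* c-commands the anaphor but is outside its binding domain → cannot satisfy Principle A.
*the delegates₃* c-commands the anaphor but is outside its binding domain → cannot satisfy Principle A.
*the witnesses₄* c-commands the anaphor within its binding domain → licit binder.

{4}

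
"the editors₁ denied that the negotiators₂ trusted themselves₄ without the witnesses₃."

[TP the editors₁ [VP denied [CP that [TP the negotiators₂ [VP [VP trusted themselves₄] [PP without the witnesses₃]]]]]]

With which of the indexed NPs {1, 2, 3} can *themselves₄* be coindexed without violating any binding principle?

{2}

*themselves* is an anaphor, so Principle A applies: it must be bound in its binding domain.
Binding domain of *themselves₄*: the embedded TP, whose subject is the negotiators₂.
*the editors₁* c-commands the anaphor but is outside its binding domain → cannot satisfy Principle A.
*the negotiators₂* c-commands the anaphor within its binding domain → licit binder.
*the witnesses₃* does not c-command the anaphor → cannot bind it.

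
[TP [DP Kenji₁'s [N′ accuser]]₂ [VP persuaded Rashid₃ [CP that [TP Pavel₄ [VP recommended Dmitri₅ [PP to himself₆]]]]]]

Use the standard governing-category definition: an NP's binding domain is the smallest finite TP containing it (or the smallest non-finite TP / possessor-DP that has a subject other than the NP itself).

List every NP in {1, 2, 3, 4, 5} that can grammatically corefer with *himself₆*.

{4, 5}

*himself* is an anaphor, so Principle A applies: it must be bound in its binding domain.
Binding domain of *himself₆*: the embedded TP, whose subject is Pavel₄.
*Kenji₁* does not c-command the anaphor → cannot bind it.
*[Kenji₁'s accuser]₂* c-commands the anaphor but is outside its binding domain → cannot satisfy Principle A.
*Rashid₃* c-commands the anaphor but is outside its binding domain → cannot satisfy Principle A.
*Pavel₄* c-commands the anaphor within its binding domain → licit binder.
*Dmitri₅* c-commands the anaphor within its binding domain → licit binder.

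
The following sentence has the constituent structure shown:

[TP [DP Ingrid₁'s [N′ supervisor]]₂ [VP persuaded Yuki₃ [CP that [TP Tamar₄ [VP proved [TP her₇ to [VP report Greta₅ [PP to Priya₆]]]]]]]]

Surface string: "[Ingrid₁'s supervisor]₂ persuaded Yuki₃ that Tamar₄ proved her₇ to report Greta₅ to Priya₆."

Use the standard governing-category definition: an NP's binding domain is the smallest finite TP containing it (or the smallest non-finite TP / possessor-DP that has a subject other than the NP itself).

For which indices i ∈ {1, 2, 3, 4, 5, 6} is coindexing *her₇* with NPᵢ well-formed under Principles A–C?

*her* is a pronoun, so Principle B applies: it must be free in its binding domain.
Binding domain of *her₇*: the embedded TP, whose subject is Tamar₄.
*Ingrid₁* and the pronoun do not c-command one another → neither Principle B nor Principle C is at stake; coindexation permitted.
*[Ingrid₁'s supervisor]₂* c-commands the pronoun but from outside its binding domain, and is not c-commanded by it → coindexation permitted.
*Yuki₃* c-commands the pronoun but from outside its binding domain, and is not c-commanded by it → coindexation permitted.
*Tamar₄* c-commands the pronoun within its binding domain → coindexation would violate Principle B.
*Greta₅*: the pronoun c-commands this R-expression → coindexation would violate Principle C on *Greta₅*.
*Priya₆*: the pronoun c-commands this R-expression → coindexation would violate Principle C on *Priya₆*.

{1, 2, 3}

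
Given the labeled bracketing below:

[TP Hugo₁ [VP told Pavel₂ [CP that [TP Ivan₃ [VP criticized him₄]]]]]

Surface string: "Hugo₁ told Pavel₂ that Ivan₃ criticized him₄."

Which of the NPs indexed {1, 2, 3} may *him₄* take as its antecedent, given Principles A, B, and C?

{1, 2}

*him* is a pronoun, so Principle B applies: it must be free in its binding domain.
Binding domain of *him₄*: the embedded TP, whose subject is Ivan₃.
*Hugo₁* c-commands the pronoun but from outside its binding domain, and is not c-commanded by it → coindexation permitted.
*Pavel₂* c-commands the pronoun but from outside its binding domain, and is not c-commanded by it → coindexation permitted.
*Ivan₃* c-commands the pronoun within its binding domain → coindexation would violate Principle B.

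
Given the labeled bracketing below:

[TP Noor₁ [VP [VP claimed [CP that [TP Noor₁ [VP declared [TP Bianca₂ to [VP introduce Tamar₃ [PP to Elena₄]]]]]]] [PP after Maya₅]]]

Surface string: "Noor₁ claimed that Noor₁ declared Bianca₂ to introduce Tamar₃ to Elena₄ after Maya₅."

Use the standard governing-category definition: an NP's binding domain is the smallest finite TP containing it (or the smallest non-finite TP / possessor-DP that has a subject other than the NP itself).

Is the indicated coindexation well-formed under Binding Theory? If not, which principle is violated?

The two coindexed NPs are *Noor₁* (the lower occurrence) and *Noor₁* (the higher occurrence).
*Noor₁* (the lower occurrence) is an R-expression. Principle C requires it to be free everywhere.
*Noor₁* (the higher occurrence) c-commands it and carries the same index.
The R-expression is bound → Principle C violation.

Principle C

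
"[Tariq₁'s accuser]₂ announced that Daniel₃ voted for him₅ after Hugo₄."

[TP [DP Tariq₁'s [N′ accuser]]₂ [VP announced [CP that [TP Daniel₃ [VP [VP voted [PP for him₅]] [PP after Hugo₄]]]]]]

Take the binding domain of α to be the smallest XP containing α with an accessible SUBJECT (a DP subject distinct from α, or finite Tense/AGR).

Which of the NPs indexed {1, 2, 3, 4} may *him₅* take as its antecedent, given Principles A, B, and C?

*him* is a pronoun, so Principle B applies: it must be free in its binding domain.
Binding domain of *him₅*: the embedded TP, whose subject is Daniel₃.
*Tariq₁* and the pronoun do not c-command one another → neither Principle B nor Principle C is at stake; coindexation permitted.
*[Tariq₁'s accuser]₂* c-commands the pronoun but from outside its binding domain, and is not c-commanded by it → coindexation permitted.
*Daniel₃* c-commands the pronoun within its binding domain → coindexation would violate Principle B.
*Hugo₄* and the pronoun do not c-command one another → neither Principle B nor Principle C is at stake; coindexation permitted.

{1, 2, 4}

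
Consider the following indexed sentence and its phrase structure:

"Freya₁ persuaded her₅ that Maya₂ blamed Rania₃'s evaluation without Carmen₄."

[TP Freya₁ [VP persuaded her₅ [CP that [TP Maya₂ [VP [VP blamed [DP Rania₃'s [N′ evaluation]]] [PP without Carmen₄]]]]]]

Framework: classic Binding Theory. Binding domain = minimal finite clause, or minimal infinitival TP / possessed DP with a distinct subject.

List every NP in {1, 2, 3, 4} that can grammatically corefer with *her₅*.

*her* is a pronoun, so Principle B applies: it must be free in its binding domain.
Binding domain of *her₅*: the matrix TP, whose subject is Freya₁.
*Freya₁* c-commands the pronoun within its binding domain → coindexation would violate Principle B.
*Maya₂*: the pronoun c-commands this R-expression → coindexation would violate Principle C on *Maya₂*.
*Rania₃*: the pronoun c-commands this R-expression → coindexation would violate Principle C on *Rania₃*.
*Carmen₄*: the pronoun c-commands this R-expression → coindexation would violate Principle C on *Carmen₄*.

none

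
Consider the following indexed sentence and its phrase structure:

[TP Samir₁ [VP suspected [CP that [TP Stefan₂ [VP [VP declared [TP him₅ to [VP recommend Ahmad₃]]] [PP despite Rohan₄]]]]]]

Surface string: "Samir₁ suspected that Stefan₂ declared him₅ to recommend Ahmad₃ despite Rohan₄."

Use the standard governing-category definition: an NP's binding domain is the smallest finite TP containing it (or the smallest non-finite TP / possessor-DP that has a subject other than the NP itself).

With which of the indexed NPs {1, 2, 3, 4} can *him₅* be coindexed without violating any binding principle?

*him* is a pronoun, so Principle B applies: it must be free in its binding domain.
Binding domain of *him₅*: the embedded TP, whose subject is Stefan₂.
*Samir₁* c-commands the pronoun but from outside its binding domain, and is not c-commanded by it → coindexation permitted.
*Stefan₂* c-commands the pronoun within its binding domain → coindexation would violate Principle B.
*Ahmad₃*: the pronoun c-commands this R-expression → coindexation would violate Principle C on *Ahmad₃*.
*Rohan₄* and the pronoun do not c-command one another → neither Principle B nor Principle C is at stake; coindexation permitted.

{1, 4}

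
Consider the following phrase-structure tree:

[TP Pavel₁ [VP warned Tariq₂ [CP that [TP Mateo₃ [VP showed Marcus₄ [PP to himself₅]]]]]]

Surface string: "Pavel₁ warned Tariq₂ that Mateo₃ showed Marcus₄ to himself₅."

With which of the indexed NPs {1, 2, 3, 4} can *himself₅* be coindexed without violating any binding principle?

{3, 4}

*himself* is an anaphor, so Principle A applies: it must be bound in its binding domain.
Binding domain of *himself₅*: the embedded TP, whose subject is Mateo₃.
*Pavel₁* c-commands the anaphor but is outside its binding domain → cannot satisfy Principle A.
*Tariq₂* c-commands the anaphor but is outside its binding domain → cannot satisfy Principle A.
*Mateo₃* c-commands the anaphor within its binding domain → licit binder.
*Marcus₄* c-commands the anaphor within its binding domain → licit binder.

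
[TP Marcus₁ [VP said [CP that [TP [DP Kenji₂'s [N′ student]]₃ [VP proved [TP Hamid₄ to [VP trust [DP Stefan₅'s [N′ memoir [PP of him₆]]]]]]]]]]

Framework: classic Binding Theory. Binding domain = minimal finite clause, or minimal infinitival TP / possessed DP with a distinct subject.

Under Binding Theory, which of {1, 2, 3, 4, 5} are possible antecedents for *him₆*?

{1, 2, 3, 4}

*him* is a pronoun, so Principle B applies: it must be free in its binding domain.
Binding domain of *him₆*: the possessed DP, whose subject is Stefan₅.
*Marcus₁* c-commands the pronoun but from outside its binding domain, and is not c-commanded by it → coindexation permitted.
*Kenji₂* and the pronoun do not c-command one another → neither Principle B nor Principle C is at stake; coindexation permitted.
*[Kenji₂'s student]₃* c-commands the pronoun but from outside its binding domain, and is not c-commanded by it → coindexation permitted.
*Hamid₄* c-commands the pronoun but from outside its binding domain, and is not c-commanded by it → coindexation permitted.
*Stefan₅* c-commands the pronoun within its binding domain → coindexation would violate Principle B.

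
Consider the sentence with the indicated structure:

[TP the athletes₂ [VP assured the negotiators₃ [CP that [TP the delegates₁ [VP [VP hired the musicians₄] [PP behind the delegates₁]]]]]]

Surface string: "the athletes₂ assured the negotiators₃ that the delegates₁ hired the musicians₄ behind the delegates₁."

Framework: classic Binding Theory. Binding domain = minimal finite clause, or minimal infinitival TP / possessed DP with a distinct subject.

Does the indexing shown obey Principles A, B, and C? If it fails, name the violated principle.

The two coindexed NPs are *the delegates₁* (the higher occurrence) and *the delegates₁* (the lower occurrence).
*the delegates₁* (the lower occurrence) is an R-expression. Principle C requires it to be free everywhere.
*the delegates₁* (the higher occurrence) c-commands it and carries the same index.
The R-expression is bound → Principle C violation.

Principle C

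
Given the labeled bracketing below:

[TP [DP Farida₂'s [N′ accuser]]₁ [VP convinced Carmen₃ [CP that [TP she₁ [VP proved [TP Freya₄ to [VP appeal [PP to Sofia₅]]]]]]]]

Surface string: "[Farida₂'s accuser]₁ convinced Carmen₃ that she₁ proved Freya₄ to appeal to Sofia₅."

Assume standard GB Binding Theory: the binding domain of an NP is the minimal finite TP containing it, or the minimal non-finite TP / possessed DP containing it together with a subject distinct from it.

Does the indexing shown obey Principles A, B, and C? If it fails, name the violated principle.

grammatical

The two coindexed NPs are *[Farida₂'s accuser]₁* and *she₁*.
*she₁* is a pronoun; nothing c-commands it within its binding domain (the embedded TP.), so Principle B holds trivially.
*[Farida₂'s accuser]₁* is an R-expression; *she₁* does not c-command it, and no other NP shares its index, so Principle C is satisfied.
All principles are respected.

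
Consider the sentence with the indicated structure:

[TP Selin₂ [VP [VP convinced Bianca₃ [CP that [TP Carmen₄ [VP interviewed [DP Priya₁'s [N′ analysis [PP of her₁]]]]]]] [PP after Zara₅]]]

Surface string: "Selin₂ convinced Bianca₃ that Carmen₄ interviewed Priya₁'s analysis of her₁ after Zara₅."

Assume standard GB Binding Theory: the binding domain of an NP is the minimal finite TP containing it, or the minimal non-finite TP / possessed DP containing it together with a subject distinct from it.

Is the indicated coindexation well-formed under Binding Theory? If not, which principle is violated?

The two coindexed NPs are *Priya₁* and *her₁*.
*her₁* is a pronoun. Its binding domain is the possessed DP, whose subject is Priya₁.
*Priya₁* c-commands it within that domain and carries the same index.
The pronoun is locally bound → Principle B violation.

Principle B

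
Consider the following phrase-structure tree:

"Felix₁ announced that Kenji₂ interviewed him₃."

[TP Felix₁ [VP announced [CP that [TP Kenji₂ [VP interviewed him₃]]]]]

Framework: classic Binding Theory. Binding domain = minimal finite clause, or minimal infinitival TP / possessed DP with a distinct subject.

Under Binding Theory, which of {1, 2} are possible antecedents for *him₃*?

*him* is a pronoun, so Principle B applies: it must be free in its binding domain.
Binding domain of *him₃*: the embedded TP, whose subject is Kenji₂.
*Felix₁* c-commands the pronoun but from outside its binding domain, and is not c-commanded by it → coindexation permitted.
*Kenji₂* c-commands the pronoun within its binding domain → coindexation would violate Principle B.

{1}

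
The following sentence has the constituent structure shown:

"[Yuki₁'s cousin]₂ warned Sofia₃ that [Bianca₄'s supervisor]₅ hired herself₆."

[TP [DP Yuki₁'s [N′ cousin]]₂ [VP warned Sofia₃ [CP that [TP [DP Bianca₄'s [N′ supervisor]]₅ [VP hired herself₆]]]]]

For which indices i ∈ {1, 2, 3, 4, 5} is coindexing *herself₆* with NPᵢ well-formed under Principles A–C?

{5}

*herself* is an anaphor, so Principle A applies: it must be bound in its binding domain.
Binding domain of *herself₆*: the embedded TP, whose subject is [Bianca₄'s supervisor]₅.
*Yuki₁* does not c-command the anaphor → cannot bind it.
*[Yuki₁'s cousin]₂* c-commands the anaphor but is outside its binding domain → cannot satisfy Principle A.
*Sofia₃* c-commands the anaphor but is outside its binding domain → cannot satisfy Principle A.
*Bianca₄* does not c-command the anaphor → cannot bind it.
*[Bianca₄'s supervisor]₅* c-commands the anaphor within its binding domain → licit binder.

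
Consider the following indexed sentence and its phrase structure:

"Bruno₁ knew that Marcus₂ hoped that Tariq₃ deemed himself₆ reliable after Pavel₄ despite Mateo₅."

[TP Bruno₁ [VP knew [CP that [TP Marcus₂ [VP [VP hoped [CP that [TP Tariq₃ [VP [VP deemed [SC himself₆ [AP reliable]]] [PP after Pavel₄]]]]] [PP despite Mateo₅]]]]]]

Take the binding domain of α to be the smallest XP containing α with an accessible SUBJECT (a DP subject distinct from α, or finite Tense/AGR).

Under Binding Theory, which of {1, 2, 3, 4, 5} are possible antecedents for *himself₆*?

*himself* is an anaphor, so Principle A applies: it must be bound in its binding domain.
Binding domain of *himself₆*: the embedded TP, whose subject is Tariq₃.
*Bruno₁* c-commands the anaphor but is outside its binding domain → cannot satisfy Principle A.
*Marcus₂* c-commands the anaphor but is outside its binding domain → cannot satisfy Principle A.
*Tariq₃* c-commands the anaphor within its binding domain → licit binder.
*Pavel₄* does not c-command the anaphor → cannot bind it.
*Mateo₅* does not c-command the anaphor → cannot bind it.

{3}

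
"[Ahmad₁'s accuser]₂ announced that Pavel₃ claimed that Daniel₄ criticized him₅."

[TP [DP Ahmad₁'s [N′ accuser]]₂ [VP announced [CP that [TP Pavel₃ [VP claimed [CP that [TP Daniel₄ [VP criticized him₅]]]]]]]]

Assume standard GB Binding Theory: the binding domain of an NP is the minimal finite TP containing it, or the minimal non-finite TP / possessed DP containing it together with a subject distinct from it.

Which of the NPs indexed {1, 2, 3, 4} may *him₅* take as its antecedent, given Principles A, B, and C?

{1, 2, 3}

*him* is a pronoun, so Principle B applies: it must be free in its binding domain.
Binding domain of *him₅*: the embedded TP, whose subject is Daniel₄.
*Ahmad₁* and the pronoun do not c-command one another → neither Principle B nor Principle C is at stake; coindexation permitted.
*[Ahmad₁'s accuser]₂* c-commands the pronoun but from outside its binding domain, and is not c-commanded by it → coindexation permitted.
*Pavel₃* c-commands the pronoun but from outside its binding domain, and is not c-commanded by it → coindexation permitted.
*Daniel₄* c-commands the pronoun within its binding domain → coindexation would violate Principle B.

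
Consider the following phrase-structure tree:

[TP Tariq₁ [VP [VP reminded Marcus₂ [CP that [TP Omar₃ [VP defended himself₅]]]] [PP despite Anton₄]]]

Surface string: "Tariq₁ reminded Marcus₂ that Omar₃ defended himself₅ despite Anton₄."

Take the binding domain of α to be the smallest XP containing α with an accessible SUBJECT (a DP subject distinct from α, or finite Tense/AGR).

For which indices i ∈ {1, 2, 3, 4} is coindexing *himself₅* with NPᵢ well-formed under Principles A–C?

*himself* is an anaphor, so Principle A applies: it must be bound in its binding domain.
Binding domain of *himself₅*: the embedded TP, whose subject is Omar₃.
*Tariq₁* c-commands the anaphor but is outside its binding domain → cannot satisfy Principle A.
*Marcus₂* c-commands the anaphor but is outside its binding domain → cannot satisfy Principle A.
*Omar₃* c-commands the anaphor within its binding domain → licit binder.
*Anton₄* does not c-command the anaphor → cannot bind it.

{3}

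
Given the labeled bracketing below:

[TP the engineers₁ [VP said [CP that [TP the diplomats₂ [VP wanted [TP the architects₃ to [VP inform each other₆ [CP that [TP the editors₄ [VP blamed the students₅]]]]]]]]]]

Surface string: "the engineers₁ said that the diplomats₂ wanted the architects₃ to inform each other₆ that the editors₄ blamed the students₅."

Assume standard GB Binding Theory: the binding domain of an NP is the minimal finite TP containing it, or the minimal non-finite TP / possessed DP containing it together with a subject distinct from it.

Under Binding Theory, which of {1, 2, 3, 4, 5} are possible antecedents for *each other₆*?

{3}

*each other* is an anaphor, so Principle A applies: it must be bound in its binding domain.
Binding domain of *each other₆*: the embedded TP, whose subject is the architects₃.
*the engineers₁* c-commands the anaphor but is outside its binding domain → cannot satisfy Principle A.
*the diplomats₂* c-commands the anaphor but is outside its binding domain → cannot satisfy Principle A.
*the architects₃* c-commands the anaphor within its binding domain → licit binder.
*the editors₄* does not c-command the anaphor → cannot bind it.
*the students₅* does not c-command the anaphor → cannot bind it.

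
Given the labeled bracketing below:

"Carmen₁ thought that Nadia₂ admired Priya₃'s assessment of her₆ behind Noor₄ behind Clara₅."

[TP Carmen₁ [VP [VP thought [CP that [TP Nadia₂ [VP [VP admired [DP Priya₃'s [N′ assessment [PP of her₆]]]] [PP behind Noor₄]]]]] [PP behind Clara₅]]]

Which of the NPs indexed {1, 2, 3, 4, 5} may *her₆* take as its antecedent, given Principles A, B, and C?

*her* is a pronoun, so Principle B applies: it must be free in its binding domain.
Binding domain of *her₆*: the possessed DP, whose subject is Priya₃.
*Carmen₁* c-commands the pronoun but from outside its binding domain, and is not c-commanded by it → coindexation permitted.
*Nadia₂* c-commands the pronoun but from outside its binding domain, and is not c-commanded by it → coindexation permitted.
*Priya₃* c-commands the pronoun within its binding domain → coindexation would violate Principle B.
*Noor₄* and the pronoun do not c-command one another → neither Principle B nor Principle C is at stake; coindexation permitted.
*Clara₅* and the pronoun do not c-command one another → neither Principle B nor Principle C is at stake; coindexation permitted.

{1, 2, 4, 5}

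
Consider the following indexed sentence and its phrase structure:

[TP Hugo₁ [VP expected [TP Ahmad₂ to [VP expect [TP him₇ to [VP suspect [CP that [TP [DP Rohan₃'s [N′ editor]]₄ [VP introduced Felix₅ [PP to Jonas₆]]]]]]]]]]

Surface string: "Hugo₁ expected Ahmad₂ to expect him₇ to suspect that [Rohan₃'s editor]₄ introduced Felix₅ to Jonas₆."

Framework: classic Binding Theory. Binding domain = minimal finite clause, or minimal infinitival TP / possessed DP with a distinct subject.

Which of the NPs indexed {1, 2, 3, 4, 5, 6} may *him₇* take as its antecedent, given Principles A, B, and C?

*him* is a pronoun, so Principle B applies: it must be free in its binding domain.
Binding domain of *him₇*: the embedded TP, whose subject is Ahmad₂.
*Hugo₁* c-commands the pronoun but from outside its binding domain, and is not c-commanded by it → coindexation permitted.
*Ahmad₂* c-commands the pronoun within its binding domain → coindexation would violate Principle B.
*Rohan₃*: the pronoun c-commands this R-expression → coindexation would violate Principle C on *Rohan₃*.
*[Rohan₃'s editor]₄*: the pronoun c-commands this R-expression → coindexation would violate Principle C on *[Rohan₃'s editor]₄*.
*Felix₅*: the pronoun c-commands this R-expression → coindexation would violate Principle C on *Felix₅*.
*Jonas₆*: the pronoun c-commands this R-expression → coindexation would violate Principle C on *Jonas₆*.

{1}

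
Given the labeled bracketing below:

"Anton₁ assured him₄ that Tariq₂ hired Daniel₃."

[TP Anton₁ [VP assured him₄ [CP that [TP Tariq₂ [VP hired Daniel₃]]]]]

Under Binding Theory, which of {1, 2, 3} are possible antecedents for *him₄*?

none

*him* is a pronoun, so Principle B applies: it must be free in its binding domain.
Binding domain of *him₄*: the matrix TP, whose subject is Anton₁.
*Anton₁* c-commands the pronoun within its binding domain → coindexation would violate Principle B.
*Tariq₂*: the pronoun c-commands this R-expression → coindexation would violate Principle C on *Tariq₂*.
*Daniel₃*: the pronoun c-commands this R-expression → coindexation would violate Principle C on *Daniel₃*.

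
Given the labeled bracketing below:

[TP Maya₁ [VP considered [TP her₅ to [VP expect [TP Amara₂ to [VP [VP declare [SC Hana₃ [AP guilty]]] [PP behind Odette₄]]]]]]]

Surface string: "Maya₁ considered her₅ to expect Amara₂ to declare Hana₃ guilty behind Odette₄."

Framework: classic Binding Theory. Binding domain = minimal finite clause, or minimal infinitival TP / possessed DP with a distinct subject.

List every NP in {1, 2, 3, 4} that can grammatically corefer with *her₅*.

none

*her* is a pronoun, so Principle B applies: it must be free in its binding domain.
Binding domain of *her₅*: the matrix TP, whose subject is Maya₁.
*Maya₁* c-commands the pronoun within its binding domain → coindexation would violate Principle B.
*Amara₂*: the pronoun c-commands this R-expression → coindexation would violate Principle C on *Amara₂*.
*Hana₃*: the pronoun c-commands this R-expression → coindexation would violate Principle C on *Hana₃*.
*Odette₄*: the pronoun c-commands this R-expression → coindexation would violate Principle C on *Odette₄*.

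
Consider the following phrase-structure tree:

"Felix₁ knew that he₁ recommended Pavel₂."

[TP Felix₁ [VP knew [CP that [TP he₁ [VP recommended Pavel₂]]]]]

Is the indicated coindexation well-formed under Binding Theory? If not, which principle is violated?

The two coindexed NPs are *Felix₁* and *he₁*.
*he₁* is a pronoun; nothing c-commands it within its binding domain (the embedded TP.), so Principle B holds trivially.
*Felix₁* is an R-expression; *he₁* does not c-command it, and no other NP shares its index, so Principle C is satisfied.
All principles are respected.

grammatical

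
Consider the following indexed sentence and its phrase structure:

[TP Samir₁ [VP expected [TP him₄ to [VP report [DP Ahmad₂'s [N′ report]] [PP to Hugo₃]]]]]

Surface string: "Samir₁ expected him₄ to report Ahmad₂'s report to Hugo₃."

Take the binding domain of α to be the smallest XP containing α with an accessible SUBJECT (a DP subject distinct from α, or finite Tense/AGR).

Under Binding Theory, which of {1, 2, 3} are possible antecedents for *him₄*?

none

*him* is a pronoun, so Principle B applies: it must be free in its binding domain.
Binding domain of *him₄*: the matrix TP, whose subject is Samir₁.
*Samir₁* c-commands the pronoun within its binding domain → coindexation would violate Principle B.
*Ahmad₂*: the pronoun c-commands this R-expression → coindexation would violate Principle C on *Ahmad₂*.
*Hugo₃*: the pronoun c-commands this R-expression → coindexation would violate Principle C on *Hugo₃*.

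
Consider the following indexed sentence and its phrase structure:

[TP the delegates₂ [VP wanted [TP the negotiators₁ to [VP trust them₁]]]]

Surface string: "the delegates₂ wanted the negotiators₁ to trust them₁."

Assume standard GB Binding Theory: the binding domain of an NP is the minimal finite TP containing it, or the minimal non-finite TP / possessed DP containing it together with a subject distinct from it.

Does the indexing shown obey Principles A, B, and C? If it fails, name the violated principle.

The two coindexed NPs are *the negotiators₁* and *them₁*.
*them₁* is a pronoun. Its binding domain is the embedded TP, whose subject is the negotiators₁.
*the negotiators₁* c-commands it within that domain and carries the same index.
The pronoun is locally bound → Principle B violation.

Principle B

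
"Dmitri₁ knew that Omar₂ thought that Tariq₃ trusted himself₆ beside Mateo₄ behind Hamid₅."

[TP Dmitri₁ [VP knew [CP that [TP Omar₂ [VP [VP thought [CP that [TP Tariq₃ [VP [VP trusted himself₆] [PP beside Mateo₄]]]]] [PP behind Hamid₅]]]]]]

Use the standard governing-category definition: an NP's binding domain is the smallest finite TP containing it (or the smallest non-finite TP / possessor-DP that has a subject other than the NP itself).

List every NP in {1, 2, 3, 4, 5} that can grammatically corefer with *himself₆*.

{3}

*himself* is an anaphor, so Principle A applies: it must be bound in its binding domain.
Binding domain of *himself₆*: the embedded TP, whose subject is Tariq₃.
*Dmitri₁* c-commands the anaphor but is outside its binding domain → cannot satisfy Principle A.
*Omar₂* c-commands the anaphor but is outside its binding domain → cannot satisfy Principle A.
*Tariq₃* c-commands the anaphor within its binding domain → licit binder.
*Mateo₄* does not c-command the anaphor → cannot bind it.
*Hamid₅* does not c-command the anaphor → cannot bind it.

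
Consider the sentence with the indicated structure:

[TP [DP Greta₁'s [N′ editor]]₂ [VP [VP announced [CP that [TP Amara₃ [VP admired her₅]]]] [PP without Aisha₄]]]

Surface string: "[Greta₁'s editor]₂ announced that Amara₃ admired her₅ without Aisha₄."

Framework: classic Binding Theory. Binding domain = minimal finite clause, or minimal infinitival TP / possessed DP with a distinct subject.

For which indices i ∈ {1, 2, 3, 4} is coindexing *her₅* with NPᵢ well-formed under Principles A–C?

*her* is a pronoun, so Principle B applies: it must be free in its binding domain.
Binding domain of *her₅*: the embedded TP, whose subject is Amara₃.
*Greta₁* and the pronoun do not c-command one another → neither Principle B nor Principle C is at stake; coindexation permitted.
*[Greta₁'s editor]₂* c-commands the pronoun but from outside its binding domain, and is not c-commanded by it → coindexation permitted.
*Amara₃* c-commands the pronoun within its binding domain → coindexation would violate Principle B.
*Aisha₄* and the pronoun do not c-command one another → neither Principle B nor Principle C is at stake; coindexation permitted.

{1, 2, 4}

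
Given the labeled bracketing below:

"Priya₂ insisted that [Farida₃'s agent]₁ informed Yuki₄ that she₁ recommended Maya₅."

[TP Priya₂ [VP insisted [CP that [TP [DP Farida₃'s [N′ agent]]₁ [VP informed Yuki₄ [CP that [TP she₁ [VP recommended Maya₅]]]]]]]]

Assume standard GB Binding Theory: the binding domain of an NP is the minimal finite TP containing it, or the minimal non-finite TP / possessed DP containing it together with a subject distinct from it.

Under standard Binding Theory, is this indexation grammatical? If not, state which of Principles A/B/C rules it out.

grammatical

The two coindexed NPs are *[Farida₃'s agent]₁* and *she₁*.
*she₁* is a pronoun; nothing c-commands it within its binding domain (the embedded TP.), so Principle B holds trivially.
*[Farida₃'s agent]₁* is an R-expression; *she₁* does not c-command it, and no other NP shares its index, so Principle C is satisfied.
All principles are respected.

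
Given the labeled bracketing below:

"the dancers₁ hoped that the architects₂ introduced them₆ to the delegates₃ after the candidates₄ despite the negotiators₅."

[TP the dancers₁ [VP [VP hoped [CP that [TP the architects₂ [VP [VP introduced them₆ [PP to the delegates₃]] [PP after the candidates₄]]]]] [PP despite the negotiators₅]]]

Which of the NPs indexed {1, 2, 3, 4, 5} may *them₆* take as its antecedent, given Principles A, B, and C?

{1, 4, 5}

*them* is a pronoun, so Principle B applies: it must be free in its binding domain.
Binding domain of *them₆*: the embedded TP, whose subject is the architects₂.
*the dancers₁* c-commands the pronoun but from outside its binding domain, and is not c-commanded by it → coindexation permitted.
*the architects₂* c-commands the pronoun within its binding domain → coindexation would violate Principle B.
*the delegates₃*: the pronoun c-commands this R-expression → coindexation would violate Principle C on *the delegates₃*.
*the candidates₄* and the pronoun do not c-command one another → neither Principle B nor Principle C is at stake; coindexation permitted.
*the negotiators₅* and the pronoun do not c-command one another → neither Principle B nor Principle C is at stake; coindexation permitted.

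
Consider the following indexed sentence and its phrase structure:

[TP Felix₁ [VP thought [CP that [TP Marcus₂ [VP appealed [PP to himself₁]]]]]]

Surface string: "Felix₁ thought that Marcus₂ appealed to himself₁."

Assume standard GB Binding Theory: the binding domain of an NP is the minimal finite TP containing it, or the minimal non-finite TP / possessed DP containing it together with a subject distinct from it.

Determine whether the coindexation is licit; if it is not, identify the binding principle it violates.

Principle A

The two coindexed NPs are *Felix₁* and *himself₁*.
*himself₁* is an anaphor. Principle A requires it to be bound within its binding domain — the embedded TP, whose subject is Marcus₂.
Within that domain it is c-commanded by *Marcus₂*, which does not share its index.
*Felix₁* does c-command the anaphor, but from outside its binding domain.
The anaphor is unbound in its domain → Principle A violation.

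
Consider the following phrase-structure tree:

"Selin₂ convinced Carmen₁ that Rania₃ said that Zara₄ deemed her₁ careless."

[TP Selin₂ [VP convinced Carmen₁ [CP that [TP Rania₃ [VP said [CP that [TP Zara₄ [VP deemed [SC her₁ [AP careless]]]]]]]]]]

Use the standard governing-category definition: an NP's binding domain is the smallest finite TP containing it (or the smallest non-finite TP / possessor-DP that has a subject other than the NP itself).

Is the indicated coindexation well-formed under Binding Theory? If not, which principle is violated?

grammatical

The two coindexed NPs are *Carmen₁* and *her₁*.
*her₁* is a pronoun; its binding domain is the embedded TP, whose subject is Zara₄. Within that domain it is c-commanded only by *Zara₄*, which carries a different index — the pronoun is free locally, so Principle B holds.
*Carmen₁* is an R-expression; *her₁* does not c-command it, and no other NP shares its index, so Principle C is satisfied.
All principles are respected.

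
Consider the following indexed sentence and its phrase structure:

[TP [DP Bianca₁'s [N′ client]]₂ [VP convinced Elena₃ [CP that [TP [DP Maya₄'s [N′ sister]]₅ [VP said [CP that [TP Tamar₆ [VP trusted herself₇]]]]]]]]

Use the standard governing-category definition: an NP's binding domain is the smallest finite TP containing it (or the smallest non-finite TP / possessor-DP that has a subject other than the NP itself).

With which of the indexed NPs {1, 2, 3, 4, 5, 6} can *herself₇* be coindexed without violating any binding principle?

*herself* is an anaphor, so Principle A applies: it must be bound in its binding domain.
Binding domain of *herself₇*: the embedded TP, whose subject is Tamar₆.
*Bianca₁* does not c-command the anaphor → cannot bind it.
*[Bianca₁'s client]₂* c-commands the anaphor but is outside its binding domain → cannot satisfy Principle A.
*Elena₃* c-commands the anaphor but is outside its binding domain → cannot satisfy Principle A.
*Maya₄* does not c-command the anaphor → cannot bind it.
*[Maya₄'s sister]₅* c-commands the anaphor but is outside its binding domain → cannot satisfy Principle A.
*Tamar₆* c-commands the anaphor within its binding domain → licit binder.

{6}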